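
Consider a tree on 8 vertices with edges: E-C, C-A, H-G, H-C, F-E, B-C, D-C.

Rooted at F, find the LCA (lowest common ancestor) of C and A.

C

C's ancestor chain is C, E, F and A's is A, C, E, F; they first meet at C.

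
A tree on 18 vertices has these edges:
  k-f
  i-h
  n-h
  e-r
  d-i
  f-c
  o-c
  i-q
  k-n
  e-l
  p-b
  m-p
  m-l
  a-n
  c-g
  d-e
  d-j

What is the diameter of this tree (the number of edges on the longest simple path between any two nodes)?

BFS from o reaches b last, at distance 12; BFS from b confirms no node is farther.
Path: o-c-f-k-n-h-i-d-e-l-m-p-b.

12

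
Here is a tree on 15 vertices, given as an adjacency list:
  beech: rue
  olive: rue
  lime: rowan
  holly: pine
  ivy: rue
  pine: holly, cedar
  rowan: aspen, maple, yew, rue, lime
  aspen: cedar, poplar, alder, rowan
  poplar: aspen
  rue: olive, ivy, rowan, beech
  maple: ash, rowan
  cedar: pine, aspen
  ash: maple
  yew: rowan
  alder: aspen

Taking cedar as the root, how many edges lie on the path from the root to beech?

cedar – aspen – rowan – rue – beech — 4 edges.

4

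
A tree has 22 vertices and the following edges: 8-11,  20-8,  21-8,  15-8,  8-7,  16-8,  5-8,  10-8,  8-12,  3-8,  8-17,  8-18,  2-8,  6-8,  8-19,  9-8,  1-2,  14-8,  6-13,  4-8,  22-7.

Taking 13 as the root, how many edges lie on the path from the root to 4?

Path from 13 to 4: 13 → 6 → 8 → 4, which has 3 edges.

3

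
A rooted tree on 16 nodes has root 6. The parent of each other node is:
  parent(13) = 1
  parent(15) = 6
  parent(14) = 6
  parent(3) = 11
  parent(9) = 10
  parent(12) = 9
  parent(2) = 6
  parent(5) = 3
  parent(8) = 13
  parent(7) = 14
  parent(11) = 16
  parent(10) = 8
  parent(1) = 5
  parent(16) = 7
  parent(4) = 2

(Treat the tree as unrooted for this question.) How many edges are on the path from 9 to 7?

9

The path is 9–10–8–13–1–5–3–11–16–7, which has 9 edges.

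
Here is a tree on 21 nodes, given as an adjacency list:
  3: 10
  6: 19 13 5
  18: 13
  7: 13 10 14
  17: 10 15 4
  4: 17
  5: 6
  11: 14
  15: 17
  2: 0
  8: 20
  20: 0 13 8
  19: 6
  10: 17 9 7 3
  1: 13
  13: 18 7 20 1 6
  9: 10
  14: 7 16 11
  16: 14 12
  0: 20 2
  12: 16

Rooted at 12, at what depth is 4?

6

Climbing from 4 to the root: 4–17–10–7–14–16–12. That's 6 steps.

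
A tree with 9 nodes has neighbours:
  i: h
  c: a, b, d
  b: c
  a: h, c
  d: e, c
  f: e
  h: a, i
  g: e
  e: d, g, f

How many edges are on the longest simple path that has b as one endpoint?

4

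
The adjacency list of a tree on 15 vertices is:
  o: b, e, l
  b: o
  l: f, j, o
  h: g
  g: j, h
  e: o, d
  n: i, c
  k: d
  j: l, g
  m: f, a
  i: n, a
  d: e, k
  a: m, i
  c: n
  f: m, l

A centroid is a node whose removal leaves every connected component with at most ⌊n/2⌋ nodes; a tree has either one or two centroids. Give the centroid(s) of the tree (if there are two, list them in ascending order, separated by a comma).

Removing l splits the tree into components of sizes 6, 5, 3; the largest is 6 ≤ ⌊15/2⌋ = 7.
Every other node leaves some component of size > 7, so the centroid is unique.

l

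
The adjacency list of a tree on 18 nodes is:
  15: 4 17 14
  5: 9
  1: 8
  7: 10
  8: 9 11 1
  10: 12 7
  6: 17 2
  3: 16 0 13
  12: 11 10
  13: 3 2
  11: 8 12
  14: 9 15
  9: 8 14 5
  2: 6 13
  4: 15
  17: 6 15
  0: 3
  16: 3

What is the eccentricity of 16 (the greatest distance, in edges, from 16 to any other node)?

13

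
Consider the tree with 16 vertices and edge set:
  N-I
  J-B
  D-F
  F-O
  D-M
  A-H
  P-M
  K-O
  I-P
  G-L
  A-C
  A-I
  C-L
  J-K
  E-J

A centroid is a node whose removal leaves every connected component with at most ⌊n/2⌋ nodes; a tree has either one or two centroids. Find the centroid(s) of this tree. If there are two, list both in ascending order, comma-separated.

Removing M splits the tree into components of sizes 8, 7; the largest is 8 ≤ ⌊16/2⌋ = 8.
Its neighbour P also leaves a largest component of size 8, so both are centroids.

M, P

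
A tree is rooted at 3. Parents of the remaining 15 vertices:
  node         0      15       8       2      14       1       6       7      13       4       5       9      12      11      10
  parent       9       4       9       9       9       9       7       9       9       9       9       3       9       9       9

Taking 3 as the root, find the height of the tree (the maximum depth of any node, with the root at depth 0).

3

A deepest node is 6, reached by 3 → 9 → 7 → 6.
That path has 3 edges, so the height is 3.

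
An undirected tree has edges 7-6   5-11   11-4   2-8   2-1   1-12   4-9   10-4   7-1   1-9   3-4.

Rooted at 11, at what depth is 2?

4

Path from 11 to 2: 11–4–9–1–2, which has 4 edges.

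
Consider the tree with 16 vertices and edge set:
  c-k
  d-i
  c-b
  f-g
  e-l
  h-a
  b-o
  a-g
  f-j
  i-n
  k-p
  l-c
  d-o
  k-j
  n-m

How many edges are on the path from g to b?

5

g – f – j – k – c – b: 5 edges.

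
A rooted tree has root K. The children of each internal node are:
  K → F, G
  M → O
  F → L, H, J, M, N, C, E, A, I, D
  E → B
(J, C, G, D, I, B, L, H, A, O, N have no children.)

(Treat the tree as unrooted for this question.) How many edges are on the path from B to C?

B – E – F – C: 3 edges.

3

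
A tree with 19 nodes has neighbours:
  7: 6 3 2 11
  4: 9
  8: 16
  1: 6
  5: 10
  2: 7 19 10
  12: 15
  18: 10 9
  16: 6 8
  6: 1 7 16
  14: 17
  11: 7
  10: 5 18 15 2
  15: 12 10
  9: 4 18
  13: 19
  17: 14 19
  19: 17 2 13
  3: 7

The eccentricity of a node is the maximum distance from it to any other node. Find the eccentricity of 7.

5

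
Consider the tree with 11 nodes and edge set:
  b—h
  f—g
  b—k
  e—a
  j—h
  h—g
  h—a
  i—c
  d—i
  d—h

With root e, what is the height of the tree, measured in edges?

The longest root-to-leaf path is e–a–h–d–i–c (5 edges).

5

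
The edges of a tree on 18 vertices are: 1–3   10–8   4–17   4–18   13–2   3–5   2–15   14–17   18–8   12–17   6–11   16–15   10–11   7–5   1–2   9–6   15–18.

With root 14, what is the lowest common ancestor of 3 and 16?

15

Path 3→root: 3 1 2 15 18 4 17 14; path 16→root: 16 15 18 4 17 14.
First common node: 15.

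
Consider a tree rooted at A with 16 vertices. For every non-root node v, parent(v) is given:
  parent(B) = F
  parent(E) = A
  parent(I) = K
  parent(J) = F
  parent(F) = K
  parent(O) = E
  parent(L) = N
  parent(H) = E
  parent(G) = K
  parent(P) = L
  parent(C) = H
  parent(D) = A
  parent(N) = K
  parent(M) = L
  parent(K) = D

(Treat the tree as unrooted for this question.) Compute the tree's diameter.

BFS from C reaches M last, at distance 8; BFS from M confirms no node is farther.
Path: C – H – E – A – D – K – N – L – M.

8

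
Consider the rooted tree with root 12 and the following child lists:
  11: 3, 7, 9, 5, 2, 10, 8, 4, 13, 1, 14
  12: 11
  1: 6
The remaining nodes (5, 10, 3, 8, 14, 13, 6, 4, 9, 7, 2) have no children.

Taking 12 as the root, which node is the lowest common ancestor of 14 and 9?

11

14's ancestor chain is 14, 11, 12 and 9's is 9, 11, 12; they first meet at 11.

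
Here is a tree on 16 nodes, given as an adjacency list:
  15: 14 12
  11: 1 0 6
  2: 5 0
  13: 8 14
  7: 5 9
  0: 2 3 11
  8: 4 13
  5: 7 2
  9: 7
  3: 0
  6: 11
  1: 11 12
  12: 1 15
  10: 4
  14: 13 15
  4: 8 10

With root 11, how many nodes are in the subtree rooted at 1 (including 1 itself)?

8

Descendants of 1 (including itself): 1, 12, 15, 14, 13, 8, 4, 10. That's 8.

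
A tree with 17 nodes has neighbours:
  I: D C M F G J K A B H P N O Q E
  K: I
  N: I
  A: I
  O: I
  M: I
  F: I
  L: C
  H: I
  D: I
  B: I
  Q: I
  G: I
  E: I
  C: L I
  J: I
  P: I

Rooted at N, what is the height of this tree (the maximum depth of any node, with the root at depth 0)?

3

The longest root-to-leaf path is N – I – C – L (3 edges).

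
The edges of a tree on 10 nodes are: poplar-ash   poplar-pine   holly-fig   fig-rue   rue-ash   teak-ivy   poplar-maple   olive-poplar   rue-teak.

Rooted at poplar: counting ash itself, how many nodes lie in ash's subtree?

6

Descendants of ash (including itself): ash, rue, fig, teak, holly, ivy. That's 6.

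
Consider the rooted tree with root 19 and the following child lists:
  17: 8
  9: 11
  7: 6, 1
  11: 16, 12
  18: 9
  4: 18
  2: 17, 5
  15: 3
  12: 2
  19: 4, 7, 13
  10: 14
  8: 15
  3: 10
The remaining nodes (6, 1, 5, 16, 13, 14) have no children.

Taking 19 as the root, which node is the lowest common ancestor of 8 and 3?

8

8's ancestor chain is 8, 17, 2, 12, 11, 9, 18, 4, 19 and 3's is 3, 15, 8, 17, 2, 12, 11, 9, 18, 4, 19; they first meet at 8.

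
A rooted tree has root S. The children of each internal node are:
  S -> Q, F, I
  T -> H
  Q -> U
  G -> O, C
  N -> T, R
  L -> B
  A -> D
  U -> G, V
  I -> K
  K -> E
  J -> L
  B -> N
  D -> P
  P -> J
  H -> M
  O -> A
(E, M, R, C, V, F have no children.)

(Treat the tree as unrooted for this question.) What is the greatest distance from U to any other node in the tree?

A farthest node from U is M.
The path U – G – O – A – D – P – J – L – B – N – T – H – M has 12 edges.

12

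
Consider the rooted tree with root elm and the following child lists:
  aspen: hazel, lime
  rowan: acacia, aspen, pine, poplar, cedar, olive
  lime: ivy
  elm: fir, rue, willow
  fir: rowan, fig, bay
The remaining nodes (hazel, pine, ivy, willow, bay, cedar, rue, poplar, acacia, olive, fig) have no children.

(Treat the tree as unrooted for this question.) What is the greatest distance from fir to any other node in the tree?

4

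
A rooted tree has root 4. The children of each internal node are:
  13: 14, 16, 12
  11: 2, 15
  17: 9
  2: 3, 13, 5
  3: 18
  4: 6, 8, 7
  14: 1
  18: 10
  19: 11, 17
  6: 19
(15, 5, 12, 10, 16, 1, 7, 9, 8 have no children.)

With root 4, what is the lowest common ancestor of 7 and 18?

4

Path 7→root: 7 4; path 18→root: 18 3 2 11 19 6 4.
First common node: 4.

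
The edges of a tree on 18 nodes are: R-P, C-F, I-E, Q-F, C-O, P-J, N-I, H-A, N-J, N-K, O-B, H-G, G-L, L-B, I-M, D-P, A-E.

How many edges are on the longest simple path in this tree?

14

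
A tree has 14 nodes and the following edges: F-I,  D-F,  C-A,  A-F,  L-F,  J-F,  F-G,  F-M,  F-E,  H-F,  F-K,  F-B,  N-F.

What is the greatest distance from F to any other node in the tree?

Distances from F peak at 2, attained at C.
F–A–C

2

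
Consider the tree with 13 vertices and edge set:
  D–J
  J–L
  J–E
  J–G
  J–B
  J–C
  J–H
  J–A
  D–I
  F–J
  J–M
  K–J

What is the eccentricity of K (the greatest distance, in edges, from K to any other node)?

A farthest node from K is I.
The path K–J–D–I has 3 edges.

3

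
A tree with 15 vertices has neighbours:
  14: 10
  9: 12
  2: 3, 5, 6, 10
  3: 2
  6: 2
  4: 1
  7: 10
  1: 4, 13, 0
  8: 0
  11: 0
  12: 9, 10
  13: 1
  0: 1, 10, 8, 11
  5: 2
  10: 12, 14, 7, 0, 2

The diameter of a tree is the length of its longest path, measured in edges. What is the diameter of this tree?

5

A longest path is 4-1-0-10-2-3, with 5 edges.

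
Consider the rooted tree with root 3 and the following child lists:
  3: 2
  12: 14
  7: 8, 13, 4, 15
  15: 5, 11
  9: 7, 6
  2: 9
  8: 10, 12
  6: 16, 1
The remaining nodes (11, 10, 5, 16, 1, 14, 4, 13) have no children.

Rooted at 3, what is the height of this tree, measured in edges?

6

The longest root-to-leaf path is 3 → 2 → 9 → 7 → 8 → 12 → 14 (6 edges).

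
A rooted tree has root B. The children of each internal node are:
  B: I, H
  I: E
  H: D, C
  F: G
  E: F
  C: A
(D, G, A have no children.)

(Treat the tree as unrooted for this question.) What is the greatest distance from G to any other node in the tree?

7

The node farthest from G is A, via G – F – E – I – B – H – C – A — 7 edges.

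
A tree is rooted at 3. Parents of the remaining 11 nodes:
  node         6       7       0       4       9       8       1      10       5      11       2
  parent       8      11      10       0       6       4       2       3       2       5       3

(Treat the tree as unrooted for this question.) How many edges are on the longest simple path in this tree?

10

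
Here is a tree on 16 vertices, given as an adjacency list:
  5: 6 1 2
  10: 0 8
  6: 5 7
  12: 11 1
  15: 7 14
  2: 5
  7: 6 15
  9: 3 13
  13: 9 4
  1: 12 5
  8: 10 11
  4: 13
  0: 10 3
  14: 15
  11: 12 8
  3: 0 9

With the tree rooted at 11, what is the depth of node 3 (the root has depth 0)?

4

Climbing from 3 to the root: 3 – 0 – 10 – 8 – 11. That's 4 steps.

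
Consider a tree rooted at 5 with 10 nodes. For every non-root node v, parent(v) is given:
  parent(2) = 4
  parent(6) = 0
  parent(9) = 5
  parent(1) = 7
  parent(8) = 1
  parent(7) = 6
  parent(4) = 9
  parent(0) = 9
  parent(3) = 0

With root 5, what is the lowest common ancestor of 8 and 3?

0

Path 8→root: 8 1 7 6 0 9 5; path 3→root: 3 0 9 5.
First common node: 0.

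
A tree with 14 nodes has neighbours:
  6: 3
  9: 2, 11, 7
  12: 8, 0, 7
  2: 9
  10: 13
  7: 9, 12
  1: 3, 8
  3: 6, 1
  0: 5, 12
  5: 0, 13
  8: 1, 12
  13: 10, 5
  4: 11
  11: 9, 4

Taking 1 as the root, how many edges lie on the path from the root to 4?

Path from 1 to 4: 1 → 8 → 12 → 7 → 9 → 11 → 4, which has 6 edges.

6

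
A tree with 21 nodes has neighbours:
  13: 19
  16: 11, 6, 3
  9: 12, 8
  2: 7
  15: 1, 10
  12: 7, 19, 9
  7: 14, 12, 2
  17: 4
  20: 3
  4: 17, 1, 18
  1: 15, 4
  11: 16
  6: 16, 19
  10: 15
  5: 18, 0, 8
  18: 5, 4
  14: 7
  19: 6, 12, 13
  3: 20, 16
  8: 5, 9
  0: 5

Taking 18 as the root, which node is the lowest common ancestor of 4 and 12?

18

Path 4→root: 4 18; path 12→root: 12 9 8 5 18.
First common node: 18.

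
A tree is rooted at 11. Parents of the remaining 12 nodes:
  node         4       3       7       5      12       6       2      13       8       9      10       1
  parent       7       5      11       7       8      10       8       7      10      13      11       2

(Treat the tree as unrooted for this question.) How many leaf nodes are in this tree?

The leaves are 1, 3, 4, 6, 9, 12.
That is 6 leaves.

6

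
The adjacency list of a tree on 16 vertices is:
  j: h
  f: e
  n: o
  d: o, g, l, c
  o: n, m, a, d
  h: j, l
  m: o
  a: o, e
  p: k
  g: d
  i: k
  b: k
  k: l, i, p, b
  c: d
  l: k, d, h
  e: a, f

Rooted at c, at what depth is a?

3

Path from c to a: c – d – o – a, which has 3 edges.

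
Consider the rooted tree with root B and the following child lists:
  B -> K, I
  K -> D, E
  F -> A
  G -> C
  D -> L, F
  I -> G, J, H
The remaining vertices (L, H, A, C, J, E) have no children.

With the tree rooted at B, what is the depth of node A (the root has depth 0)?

Climbing from A to the root: A – F – D – K – B. That's 4 steps.

4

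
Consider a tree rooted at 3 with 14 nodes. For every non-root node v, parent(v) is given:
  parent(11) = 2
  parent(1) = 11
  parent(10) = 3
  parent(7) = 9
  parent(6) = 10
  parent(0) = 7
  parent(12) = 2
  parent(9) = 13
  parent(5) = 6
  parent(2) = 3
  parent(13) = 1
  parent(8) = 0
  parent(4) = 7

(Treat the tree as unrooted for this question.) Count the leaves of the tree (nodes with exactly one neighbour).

The leaves are 4, 5, 8, 12.
That is 4 leaves.

4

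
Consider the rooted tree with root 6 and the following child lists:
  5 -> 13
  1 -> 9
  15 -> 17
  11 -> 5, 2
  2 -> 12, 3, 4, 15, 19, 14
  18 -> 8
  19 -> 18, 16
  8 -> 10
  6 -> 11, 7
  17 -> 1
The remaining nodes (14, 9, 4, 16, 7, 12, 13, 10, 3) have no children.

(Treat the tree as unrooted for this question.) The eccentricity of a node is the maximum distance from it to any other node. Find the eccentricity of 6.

The node farthest from 6 is 10 (9 also at distance 6), via 6 – 11 – 2 – 19 – 18 – 8 – 10 — 6 edges.

6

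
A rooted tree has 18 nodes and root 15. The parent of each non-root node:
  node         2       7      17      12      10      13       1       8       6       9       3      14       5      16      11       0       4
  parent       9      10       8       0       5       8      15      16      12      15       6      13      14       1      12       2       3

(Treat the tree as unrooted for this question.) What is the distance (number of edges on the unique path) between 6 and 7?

13

The path is 6–12–0–2–9–15–1–16–8–13–14–5–10–7, which has 13 edges.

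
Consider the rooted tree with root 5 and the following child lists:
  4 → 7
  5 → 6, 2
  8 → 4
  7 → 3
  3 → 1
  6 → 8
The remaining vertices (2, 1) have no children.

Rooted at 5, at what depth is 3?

5–6–8–4–7–3 — 5 edges.

5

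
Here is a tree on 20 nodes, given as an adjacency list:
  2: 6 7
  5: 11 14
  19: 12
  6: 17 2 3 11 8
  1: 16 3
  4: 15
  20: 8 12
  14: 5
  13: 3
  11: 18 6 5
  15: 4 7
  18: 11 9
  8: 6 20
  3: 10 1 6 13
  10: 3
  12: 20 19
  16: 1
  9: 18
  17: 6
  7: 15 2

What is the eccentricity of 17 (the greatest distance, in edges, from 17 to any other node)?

5

The node farthest from 17 is 19 (4 also at distance 5), via 17–6–8–20–12–19 — 5 edges.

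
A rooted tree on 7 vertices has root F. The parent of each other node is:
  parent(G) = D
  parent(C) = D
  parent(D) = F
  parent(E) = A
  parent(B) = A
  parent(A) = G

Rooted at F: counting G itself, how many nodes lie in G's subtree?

G's subtree: {G, A, E, B}, size 4.

4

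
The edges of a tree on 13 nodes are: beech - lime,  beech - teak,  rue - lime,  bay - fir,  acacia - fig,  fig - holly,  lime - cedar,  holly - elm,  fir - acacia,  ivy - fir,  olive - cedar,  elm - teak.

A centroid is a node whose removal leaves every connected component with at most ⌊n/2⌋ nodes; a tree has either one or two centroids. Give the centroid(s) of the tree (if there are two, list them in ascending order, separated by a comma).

elm

Removing elm splits the tree into components of sizes 6, 6; the largest is 6 ≤ ⌊13/2⌋ = 6.
No neighbour of elm does as well, so elm is the unique centroid.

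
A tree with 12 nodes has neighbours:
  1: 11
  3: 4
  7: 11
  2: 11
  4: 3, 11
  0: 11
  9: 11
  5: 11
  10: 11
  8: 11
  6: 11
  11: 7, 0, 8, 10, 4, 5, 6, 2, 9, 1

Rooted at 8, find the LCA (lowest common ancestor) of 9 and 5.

11

Ancestors of 9 (toward the root): 9, 11, 8.
Ancestors of 5: 5, 11, 8.
The deepest node appearing in both lists is 11.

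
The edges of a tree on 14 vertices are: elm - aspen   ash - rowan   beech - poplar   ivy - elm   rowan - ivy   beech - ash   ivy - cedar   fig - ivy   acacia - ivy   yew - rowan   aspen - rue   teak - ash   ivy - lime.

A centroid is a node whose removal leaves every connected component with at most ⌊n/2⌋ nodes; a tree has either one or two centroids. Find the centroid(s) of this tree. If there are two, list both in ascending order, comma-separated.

Removing ivy splits the tree into components of sizes 6, 3, 1, 1, 1, 1; the largest is 6 ≤ ⌊14/2⌋ = 7.
No neighbour of ivy does as well, so ivy is the unique centroid.

ivy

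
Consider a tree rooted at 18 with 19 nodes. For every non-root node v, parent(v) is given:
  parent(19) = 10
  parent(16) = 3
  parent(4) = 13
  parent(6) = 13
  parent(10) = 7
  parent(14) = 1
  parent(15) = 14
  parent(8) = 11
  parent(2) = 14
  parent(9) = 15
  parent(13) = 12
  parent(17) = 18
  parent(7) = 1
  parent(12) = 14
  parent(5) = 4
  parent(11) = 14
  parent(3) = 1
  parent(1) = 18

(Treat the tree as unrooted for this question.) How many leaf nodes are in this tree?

The leaves are 2, 5, 6, 8, 9, 16, 17, 19.
That is 8 leaves.

8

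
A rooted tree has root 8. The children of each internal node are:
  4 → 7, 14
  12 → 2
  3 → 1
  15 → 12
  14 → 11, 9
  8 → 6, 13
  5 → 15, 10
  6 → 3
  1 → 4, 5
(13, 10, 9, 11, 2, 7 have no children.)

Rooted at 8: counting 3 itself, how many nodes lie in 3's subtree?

12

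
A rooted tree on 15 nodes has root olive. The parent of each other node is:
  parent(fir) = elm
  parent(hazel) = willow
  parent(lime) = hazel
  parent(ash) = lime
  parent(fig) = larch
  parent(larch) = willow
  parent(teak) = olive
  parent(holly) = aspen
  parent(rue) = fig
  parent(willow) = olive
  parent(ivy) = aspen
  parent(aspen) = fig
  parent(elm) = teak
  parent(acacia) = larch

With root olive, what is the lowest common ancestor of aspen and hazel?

aspen's ancestor chain is aspen, fig, larch, willow, olive and hazel's is hazel, willow, olive; they first meet at willow.

willow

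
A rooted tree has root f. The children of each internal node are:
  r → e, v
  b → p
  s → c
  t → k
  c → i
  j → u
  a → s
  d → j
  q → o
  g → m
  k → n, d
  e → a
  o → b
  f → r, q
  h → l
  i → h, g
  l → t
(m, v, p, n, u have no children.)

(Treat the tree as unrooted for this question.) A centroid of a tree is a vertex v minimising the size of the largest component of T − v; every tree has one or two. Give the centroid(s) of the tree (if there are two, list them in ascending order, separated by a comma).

Delete i: the remaining components have sizes 11, 8, 2. Max 11 ≤ 11, so i is a centroid.
Its neighbour c also leaves a largest component of size 11, so both are centroids.

c, i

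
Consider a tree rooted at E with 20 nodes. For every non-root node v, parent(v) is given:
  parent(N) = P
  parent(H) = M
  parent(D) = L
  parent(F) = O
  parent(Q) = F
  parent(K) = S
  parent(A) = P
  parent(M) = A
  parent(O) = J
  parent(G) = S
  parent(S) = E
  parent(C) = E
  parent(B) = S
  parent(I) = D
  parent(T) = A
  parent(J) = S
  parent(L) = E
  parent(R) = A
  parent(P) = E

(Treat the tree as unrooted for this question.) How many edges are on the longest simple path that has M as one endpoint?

Distances from M peak at 8, attained at Q.
M – A – P – E – S – J – O – F – Q

8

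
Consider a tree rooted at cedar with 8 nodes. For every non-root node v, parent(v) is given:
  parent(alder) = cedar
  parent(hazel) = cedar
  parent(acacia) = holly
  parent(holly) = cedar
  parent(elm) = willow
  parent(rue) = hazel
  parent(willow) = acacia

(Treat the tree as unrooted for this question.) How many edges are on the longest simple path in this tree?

Starting from elm, a farthest node is rue at distance 6.
One longest path: elm – willow – acacia – holly – cedar – hazel – rue.
So the diameter is 6.

6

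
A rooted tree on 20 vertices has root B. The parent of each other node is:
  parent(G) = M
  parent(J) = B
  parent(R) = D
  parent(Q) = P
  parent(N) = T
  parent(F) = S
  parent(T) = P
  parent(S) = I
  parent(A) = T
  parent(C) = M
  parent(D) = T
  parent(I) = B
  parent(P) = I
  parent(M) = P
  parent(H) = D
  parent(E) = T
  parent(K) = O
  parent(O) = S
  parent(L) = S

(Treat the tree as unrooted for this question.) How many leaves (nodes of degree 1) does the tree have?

12

The leaves are A, C, E, F, G, H, J, K, L, N, Q, R.
That is 12 leaves.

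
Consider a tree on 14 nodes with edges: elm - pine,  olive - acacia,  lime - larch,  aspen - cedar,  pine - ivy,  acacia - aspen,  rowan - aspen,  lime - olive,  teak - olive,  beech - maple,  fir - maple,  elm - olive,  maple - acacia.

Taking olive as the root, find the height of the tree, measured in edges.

A deepest node is fir, reached by olive → acacia → maple → fir.
That path has 3 edges, so the height is 3.

3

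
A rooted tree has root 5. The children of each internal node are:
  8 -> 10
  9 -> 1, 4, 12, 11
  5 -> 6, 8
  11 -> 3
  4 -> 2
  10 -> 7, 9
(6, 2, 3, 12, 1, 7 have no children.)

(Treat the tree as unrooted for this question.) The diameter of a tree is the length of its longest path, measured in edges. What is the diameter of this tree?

6

Starting from 6, a farthest node is 2 at distance 6.
One longest path: 6–5–8–10–9–4–2.
So the diameter is 6.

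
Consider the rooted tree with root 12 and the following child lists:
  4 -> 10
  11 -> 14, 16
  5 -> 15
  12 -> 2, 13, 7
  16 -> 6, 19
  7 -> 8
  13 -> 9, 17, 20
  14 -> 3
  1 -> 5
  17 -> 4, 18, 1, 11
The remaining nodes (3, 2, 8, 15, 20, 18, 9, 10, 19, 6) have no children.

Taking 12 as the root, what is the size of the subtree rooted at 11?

Descendants of 11 (including itself): 11, 16, 14, 6, 19, 3. That's 6.

6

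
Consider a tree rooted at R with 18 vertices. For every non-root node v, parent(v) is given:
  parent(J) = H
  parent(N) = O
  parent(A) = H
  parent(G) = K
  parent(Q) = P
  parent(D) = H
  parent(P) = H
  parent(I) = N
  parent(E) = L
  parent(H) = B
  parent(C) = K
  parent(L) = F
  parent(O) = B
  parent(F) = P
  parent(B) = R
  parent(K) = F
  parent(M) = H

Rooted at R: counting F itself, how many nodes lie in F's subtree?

6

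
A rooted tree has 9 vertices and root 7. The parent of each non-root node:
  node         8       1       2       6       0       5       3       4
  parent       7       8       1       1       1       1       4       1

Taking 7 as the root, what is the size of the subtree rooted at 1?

1's subtree: {1, 4, 5, 0, 2, 6, 3}, size 7.

7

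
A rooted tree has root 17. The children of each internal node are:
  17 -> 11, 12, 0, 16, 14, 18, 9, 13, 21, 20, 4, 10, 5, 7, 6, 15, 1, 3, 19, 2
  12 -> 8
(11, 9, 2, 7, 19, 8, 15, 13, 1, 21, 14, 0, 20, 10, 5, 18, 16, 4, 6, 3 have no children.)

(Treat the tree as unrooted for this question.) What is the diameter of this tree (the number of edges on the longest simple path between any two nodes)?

3

BFS from 8 reaches 16 last, at distance 3; BFS from 16 confirms no node is farther.
Path: 8 – 12 – 17 – 16.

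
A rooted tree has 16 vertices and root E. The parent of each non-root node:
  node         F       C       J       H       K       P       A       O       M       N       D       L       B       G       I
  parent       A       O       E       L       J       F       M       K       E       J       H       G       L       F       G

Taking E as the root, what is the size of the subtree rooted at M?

10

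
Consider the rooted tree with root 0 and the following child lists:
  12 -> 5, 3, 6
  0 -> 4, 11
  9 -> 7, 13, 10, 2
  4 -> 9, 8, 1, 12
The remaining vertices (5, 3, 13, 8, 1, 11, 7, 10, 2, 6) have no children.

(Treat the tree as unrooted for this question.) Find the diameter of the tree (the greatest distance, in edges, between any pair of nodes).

4

A longest path is 13–9–4–12–5, with 4 edges.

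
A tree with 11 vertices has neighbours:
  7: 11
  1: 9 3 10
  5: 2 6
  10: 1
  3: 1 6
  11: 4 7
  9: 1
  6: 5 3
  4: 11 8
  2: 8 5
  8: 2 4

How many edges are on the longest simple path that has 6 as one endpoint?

The node farthest from 6 is 7, via 6 – 5 – 2 – 8 – 4 – 11 – 7 — 6 edges.

6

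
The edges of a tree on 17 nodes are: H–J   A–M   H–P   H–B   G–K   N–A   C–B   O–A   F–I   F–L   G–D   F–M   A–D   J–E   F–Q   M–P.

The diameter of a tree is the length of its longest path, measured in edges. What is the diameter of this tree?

8

BFS from C reaches K last, at distance 8; BFS from K confirms no node is farther.
Path: C–B–H–P–M–A–D–G–K.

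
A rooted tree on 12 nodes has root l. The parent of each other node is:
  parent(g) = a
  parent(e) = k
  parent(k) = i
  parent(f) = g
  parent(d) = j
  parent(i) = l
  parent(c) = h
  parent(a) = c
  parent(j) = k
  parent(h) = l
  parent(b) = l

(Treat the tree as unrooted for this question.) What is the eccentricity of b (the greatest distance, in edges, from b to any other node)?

6

The node farthest from b is f, via b–l–h–c–a–g–f — 6 edges.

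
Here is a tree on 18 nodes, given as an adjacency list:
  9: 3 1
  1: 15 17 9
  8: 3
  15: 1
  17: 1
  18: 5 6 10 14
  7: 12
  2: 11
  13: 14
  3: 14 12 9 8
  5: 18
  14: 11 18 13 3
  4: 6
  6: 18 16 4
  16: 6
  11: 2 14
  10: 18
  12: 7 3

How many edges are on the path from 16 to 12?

The path is 16 - 6 - 18 - 14 - 3 - 12, which has 5 edges.

5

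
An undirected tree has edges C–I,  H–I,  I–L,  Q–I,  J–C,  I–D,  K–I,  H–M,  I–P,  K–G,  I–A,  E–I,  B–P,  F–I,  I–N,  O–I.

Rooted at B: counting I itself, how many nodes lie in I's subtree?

15

I's subtree: {I, N, L, A, C, H, K, D, Q, F, E, O, J, M, G}, size 15.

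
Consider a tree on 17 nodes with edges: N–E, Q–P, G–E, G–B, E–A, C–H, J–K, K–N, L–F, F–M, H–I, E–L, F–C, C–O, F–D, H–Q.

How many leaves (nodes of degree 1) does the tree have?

8

The leaves are A, B, D, I, J, M, O, P.
That is 8 leaves.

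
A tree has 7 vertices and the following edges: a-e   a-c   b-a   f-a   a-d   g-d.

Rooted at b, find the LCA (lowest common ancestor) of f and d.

Path f→root: f a b; path d→root: d a b.
First common node: a.

a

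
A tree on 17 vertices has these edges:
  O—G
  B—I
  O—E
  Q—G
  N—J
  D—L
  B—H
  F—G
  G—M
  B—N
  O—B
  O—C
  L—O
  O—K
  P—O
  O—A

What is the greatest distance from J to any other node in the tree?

The node farthest from J is Q (M, F, D also at distance 5), via J-N-B-O-G-Q — 5 edges.

5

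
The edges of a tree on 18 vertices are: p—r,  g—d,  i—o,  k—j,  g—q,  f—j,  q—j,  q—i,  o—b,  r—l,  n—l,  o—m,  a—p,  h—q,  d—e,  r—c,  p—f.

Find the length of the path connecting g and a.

Walking from g: g - q - j - f - p - a. Length 5.

5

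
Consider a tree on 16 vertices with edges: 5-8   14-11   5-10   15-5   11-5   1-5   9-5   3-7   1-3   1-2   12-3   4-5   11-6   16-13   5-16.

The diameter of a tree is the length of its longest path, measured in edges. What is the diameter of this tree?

BFS from 6 reaches 7 last, at distance 5; BFS from 7 confirms no node is farther.
Path: 6 - 11 - 5 - 1 - 3 - 7.

5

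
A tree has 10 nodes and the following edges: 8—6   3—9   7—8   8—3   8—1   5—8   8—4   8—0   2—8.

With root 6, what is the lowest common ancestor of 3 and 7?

Path 3→root: 3 8 6; path 7→root: 7 8 6.
First common node: 8.

8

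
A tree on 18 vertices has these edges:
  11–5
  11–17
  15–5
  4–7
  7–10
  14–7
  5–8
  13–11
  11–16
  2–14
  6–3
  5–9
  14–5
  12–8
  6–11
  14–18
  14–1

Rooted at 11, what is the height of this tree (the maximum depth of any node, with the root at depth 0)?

4

A deepest node is 10, reached by 11–5–14–7–10.
That path has 4 edges, so the height is 4.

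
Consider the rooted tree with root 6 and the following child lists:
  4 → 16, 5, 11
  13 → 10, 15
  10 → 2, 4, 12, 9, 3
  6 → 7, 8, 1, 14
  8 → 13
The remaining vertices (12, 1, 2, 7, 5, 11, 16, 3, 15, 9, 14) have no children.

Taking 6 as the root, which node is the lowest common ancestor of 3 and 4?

10

3's ancestor chain is 3, 10, 13, 8, 6 and 4's is 4, 10, 13, 8, 6; they first meet at 10.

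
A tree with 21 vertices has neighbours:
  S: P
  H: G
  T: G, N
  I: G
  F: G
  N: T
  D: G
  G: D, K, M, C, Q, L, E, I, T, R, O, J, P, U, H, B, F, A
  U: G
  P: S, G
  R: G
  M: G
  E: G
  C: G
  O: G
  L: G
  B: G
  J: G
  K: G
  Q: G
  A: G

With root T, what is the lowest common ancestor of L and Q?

Path L→root: L G T; path Q→root: Q G T.
First common node: G.

G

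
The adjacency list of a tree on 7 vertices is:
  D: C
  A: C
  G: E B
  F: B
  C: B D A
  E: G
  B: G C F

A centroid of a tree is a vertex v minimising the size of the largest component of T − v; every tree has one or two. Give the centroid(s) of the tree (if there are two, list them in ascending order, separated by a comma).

B

Removing B splits the tree into components of sizes 3, 2, 1; the largest is 3 ≤ ⌊7/2⌋ = 3.
Every other node leaves some component of size > 3, so the centroid is unique.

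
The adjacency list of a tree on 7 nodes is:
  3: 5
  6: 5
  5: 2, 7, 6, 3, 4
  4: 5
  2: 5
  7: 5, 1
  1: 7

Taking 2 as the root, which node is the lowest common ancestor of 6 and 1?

5

Ancestors of 6 (toward the root): 6, 5, 2.
Ancestors of 1: 1, 7, 5, 2.
The deepest node appearing in both lists is 5.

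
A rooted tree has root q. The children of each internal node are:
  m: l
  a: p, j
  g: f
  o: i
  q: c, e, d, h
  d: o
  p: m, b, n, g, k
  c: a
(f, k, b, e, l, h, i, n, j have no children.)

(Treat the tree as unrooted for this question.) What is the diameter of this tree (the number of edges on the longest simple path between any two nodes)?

BFS from i reaches l last, at distance 8; BFS from l confirms no node is farther.
Path: i - o - d - q - c - a - p - m - l.

8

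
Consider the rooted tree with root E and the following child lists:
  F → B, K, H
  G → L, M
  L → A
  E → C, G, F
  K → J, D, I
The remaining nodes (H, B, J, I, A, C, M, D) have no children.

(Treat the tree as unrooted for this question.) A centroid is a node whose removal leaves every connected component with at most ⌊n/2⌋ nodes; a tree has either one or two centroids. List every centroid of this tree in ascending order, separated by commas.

If F is removed the pieces have sizes 6, 4, 1, 1, all ≤ ⌊13/2⌋ = 6.
Every other node leaves some component of size > 6, so the centroid is unique.

F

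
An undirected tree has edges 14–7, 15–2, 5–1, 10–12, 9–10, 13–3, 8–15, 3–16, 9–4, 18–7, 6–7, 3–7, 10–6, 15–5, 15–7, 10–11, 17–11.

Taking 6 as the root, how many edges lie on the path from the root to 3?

Path from 6 to 3: 6 – 7 – 3, which has 2 edges.

2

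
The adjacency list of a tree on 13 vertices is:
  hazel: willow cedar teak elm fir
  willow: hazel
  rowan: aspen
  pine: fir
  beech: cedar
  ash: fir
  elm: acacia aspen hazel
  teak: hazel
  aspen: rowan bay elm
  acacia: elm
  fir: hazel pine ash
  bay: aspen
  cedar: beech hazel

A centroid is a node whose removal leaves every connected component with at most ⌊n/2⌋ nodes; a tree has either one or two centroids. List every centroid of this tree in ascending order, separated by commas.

hazel

If hazel is removed the pieces have sizes 5, 3, 2, 1, 1, all ≤ ⌊13/2⌋ = 6.
Every other node leaves some component of size > 6, so the centroid is unique.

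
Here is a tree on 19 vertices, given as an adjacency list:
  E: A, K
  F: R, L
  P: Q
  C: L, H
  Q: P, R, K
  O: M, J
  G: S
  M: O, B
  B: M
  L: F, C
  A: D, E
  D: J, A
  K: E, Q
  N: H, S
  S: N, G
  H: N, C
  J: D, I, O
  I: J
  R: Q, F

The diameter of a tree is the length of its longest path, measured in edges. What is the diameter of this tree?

16

Starting from G, a farthest node is B at distance 16.
One longest path: G - S - N - H - C - L - F - R - Q - K - E - A - D - J - O - M - B.
So the diameter is 16.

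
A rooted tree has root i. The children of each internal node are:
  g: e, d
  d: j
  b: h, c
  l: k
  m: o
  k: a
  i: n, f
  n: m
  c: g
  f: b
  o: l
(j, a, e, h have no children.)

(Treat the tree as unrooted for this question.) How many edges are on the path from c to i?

Walking from c: c–b–f–i. Length 3.

3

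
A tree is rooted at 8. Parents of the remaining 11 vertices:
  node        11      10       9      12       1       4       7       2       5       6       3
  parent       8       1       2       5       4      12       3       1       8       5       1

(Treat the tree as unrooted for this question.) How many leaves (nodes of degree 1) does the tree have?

5

The leaves are 6, 7, 9, 10, 11.
That is 5 leaves.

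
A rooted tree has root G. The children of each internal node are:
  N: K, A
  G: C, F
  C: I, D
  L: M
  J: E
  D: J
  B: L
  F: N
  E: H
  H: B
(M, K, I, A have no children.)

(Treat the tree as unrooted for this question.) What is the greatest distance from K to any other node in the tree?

11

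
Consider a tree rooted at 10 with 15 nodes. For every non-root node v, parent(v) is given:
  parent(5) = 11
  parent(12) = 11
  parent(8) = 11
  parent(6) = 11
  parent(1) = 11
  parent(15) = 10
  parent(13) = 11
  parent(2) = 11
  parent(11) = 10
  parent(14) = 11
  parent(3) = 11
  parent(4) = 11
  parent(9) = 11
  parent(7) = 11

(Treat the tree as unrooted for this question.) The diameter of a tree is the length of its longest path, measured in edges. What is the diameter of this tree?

3

A longest path is 15–10–11–5, with 3 edges.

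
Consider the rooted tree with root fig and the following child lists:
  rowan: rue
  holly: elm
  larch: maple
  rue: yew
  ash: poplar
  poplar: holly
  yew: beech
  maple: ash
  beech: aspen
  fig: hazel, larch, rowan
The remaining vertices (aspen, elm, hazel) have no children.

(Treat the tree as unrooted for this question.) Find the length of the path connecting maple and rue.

4

Walking from maple: maple–larch–fig–rowan–rue. Length 4.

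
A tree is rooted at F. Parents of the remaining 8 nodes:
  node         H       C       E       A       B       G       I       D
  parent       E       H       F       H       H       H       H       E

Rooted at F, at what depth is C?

3

Climbing from C to the root: C–H–E–F. That's 3 steps.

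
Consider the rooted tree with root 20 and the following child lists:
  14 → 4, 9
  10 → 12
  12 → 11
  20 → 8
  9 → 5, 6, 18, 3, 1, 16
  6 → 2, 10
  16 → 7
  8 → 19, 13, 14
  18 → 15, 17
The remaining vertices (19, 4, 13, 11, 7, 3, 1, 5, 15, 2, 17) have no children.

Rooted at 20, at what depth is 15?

5

Climbing from 15 to the root: 15 – 18 – 9 – 14 – 8 – 20. That's 5 steps.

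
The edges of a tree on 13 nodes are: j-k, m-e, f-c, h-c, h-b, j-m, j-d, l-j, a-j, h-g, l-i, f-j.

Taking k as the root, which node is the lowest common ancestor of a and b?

j

a's ancestor chain is a, j, k and b's is b, h, c, f, j, k; they first meet at j.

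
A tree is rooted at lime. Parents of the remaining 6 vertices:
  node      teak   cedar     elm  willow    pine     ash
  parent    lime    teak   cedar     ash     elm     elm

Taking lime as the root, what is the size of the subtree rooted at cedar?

5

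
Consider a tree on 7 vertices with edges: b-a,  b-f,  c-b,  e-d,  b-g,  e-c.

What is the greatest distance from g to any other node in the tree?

4

Distances from g peak at 4, attained at d.
g – b – c – e – d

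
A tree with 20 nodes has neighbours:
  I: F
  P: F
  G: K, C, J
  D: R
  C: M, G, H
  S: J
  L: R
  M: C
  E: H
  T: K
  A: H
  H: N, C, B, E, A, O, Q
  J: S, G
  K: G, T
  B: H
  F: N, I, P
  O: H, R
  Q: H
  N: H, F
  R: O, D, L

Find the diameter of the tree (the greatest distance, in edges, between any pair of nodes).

7

A longest path is P-F-N-H-C-G-J-S, with 7 edges.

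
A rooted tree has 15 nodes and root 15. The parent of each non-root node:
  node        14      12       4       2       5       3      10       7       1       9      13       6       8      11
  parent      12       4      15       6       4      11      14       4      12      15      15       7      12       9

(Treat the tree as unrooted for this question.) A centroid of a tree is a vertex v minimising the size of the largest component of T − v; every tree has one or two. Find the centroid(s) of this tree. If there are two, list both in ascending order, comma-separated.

Delete 4: the remaining components have sizes 5, 5, 3, 1. Max 5 ≤ 7, so 4 is a centroid.
Every other node leaves some component of size > 7, so the centroid is unique.

4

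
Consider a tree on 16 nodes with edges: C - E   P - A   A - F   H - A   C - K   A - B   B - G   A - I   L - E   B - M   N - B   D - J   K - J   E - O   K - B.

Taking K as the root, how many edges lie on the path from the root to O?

Climbing from O to the root: O → E → C → K. That's 3 steps.

3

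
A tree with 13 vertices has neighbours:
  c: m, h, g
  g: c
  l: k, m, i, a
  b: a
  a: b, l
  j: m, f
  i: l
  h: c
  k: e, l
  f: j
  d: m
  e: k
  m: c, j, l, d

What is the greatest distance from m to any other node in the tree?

3

The node farthest from m is b (e also at distance 3), via m–l–a–b — 3 edges.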